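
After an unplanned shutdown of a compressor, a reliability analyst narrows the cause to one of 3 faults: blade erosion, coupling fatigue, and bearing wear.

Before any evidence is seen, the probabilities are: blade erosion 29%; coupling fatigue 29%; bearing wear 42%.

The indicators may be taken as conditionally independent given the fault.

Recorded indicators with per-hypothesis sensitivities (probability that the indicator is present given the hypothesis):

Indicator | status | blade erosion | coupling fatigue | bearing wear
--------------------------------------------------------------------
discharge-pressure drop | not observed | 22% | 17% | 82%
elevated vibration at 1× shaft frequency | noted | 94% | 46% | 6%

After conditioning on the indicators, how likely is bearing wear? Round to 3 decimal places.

0.014

By Bayes' rule with conditional independence, the unnormalized weight for each hypothesis is prior × ∏ likelihoods (using 1 − P(present | H) for each absent indicator):
  blade erosion: 0.290 × (1 − 0.22) × 0.94 = 0.21263
  coupling fatigue: 0.290 × (1 − 0.17) × 0.46 = 0.11072
  bearing wear: 0.420 × (1 − 0.82) × 0.06 = 0.004536
Normalizing constant Z = 0.21263 + 0.11072 + 0.004536 = 0.32789.
P(bearing wear | evidence) = 0.004536 / 0.32789 ≈ 0.014.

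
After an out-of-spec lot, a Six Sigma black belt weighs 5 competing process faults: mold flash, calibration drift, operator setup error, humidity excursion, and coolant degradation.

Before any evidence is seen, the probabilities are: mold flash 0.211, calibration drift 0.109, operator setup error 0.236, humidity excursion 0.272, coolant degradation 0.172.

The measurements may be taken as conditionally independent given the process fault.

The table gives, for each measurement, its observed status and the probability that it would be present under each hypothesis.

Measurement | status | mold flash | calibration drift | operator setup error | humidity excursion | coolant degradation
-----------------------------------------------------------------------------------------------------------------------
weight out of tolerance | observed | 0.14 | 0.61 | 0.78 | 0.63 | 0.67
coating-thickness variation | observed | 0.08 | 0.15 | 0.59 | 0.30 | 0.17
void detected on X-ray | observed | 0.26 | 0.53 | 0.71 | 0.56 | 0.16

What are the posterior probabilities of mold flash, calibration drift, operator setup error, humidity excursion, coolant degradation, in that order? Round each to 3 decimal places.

Multiply each prior by the joint likelihood of the measurement pattern:
  mold flash: 0.211 × 0.14 × 0.08 × 0.26 = 0.00061443
  calibration drift: 0.109 × 0.61 × 0.15 × 0.53 = 0.005286
  operator setup error: 0.236 × 0.78 × 0.59 × 0.71 = 0.077111
  humidity excursion: 0.272 × 0.63 × 0.30 × 0.56 = 0.028788
  coolant degradation: 0.172 × 0.67 × 0.17 × 0.16 = 0.0031345
Marginal likelihood of the evidence = 0.11493.
P(mold flash | evidence) = 0.00061443 / 0.11493 ≈ 0.005
P(calibration drift | evidence) = 0.005286 / 0.11493 ≈ 0.046
P(operator setup error | evidence) = 0.077111 / 0.11493 ≈ 0.671
P(humidity excursion | evidence) = 0.028788 / 0.11493 ≈ 0.250
P(coolant degradation | evidence) = 0.0031345 / 0.11493 ≈ 0.027

0.005, 0.046, 0.671, 0.250, 0.027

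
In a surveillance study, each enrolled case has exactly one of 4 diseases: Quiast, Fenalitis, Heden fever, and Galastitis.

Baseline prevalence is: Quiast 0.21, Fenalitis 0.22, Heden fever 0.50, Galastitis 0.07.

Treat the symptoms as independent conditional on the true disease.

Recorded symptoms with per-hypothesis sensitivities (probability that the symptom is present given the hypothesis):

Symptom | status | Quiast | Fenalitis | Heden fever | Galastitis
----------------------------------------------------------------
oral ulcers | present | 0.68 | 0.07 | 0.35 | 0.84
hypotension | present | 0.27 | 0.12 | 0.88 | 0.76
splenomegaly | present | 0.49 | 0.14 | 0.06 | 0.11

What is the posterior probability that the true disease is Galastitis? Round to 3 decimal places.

0.148

For each hypothesis, the unnormalized posterior weight is prior × product of the symptom likelihoods:
  Quiast: 0.21 × 0.68 × 0.27 × 0.49 = 0.018892
  Fenalitis: 0.22 × 0.07 × 0.12 × 0.14 = 0.00025872
  Heden fever: 0.50 × 0.35 × 0.88 × 0.06 = 0.00924
  Galastitis: 0.07 × 0.84 × 0.76 × 0.11 = 0.0049157
The unnormalized weights sum to 0.033307.
P(Galastitis | evidence) = 0.0049157 / 0.033307 ≈ 0.148.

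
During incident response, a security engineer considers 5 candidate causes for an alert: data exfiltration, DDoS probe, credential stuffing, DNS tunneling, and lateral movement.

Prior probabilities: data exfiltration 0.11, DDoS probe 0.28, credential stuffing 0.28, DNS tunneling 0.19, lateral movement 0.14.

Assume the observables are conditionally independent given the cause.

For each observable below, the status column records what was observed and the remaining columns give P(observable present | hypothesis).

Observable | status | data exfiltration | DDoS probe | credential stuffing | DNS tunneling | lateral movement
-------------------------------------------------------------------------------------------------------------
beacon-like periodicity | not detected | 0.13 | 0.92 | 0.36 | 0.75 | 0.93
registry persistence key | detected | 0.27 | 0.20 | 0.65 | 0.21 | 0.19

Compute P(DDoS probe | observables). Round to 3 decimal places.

For each hypothesis, the unnormalized posterior weight is prior × product of the observable likelihoods (using 1 − P(present | H) for each absent observable):
  data exfiltration: 0.11 × (1 − 0.13) × 0.27 = 0.025839
  DDoS probe: 0.28 × (1 − 0.92) × 0.20 = 0.00448
  credential stuffing: 0.28 × (1 − 0.36) × 0.65 = 0.11648
  DNS tunneling: 0.19 × (1 − 0.75) × 0.21 = 0.009975
  lateral movement: 0.14 × (1 − 0.93) × 0.19 = 0.001862
Marginal likelihood of the evidence = 0.15864.
P(DDoS probe | evidence) = 0.00448 / 0.15864 ≈ 0.028.

0.028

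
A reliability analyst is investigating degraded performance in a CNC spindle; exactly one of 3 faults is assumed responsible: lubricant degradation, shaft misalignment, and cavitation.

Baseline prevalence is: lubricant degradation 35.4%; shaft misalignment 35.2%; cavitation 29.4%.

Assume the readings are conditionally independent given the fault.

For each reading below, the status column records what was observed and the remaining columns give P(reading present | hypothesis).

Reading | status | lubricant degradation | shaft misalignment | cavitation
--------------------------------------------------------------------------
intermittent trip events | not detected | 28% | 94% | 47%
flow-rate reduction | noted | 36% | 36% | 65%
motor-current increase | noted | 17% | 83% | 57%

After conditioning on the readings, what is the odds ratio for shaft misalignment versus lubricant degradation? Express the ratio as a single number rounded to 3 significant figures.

Posterior odds equal prior odds times the likelihood ratio; only the two competing hypotheses matter (using 1 − P(present | H) for each absent reading).
  shaft misalignment: 0.352 × (1 − 0.94) × 0.36 × 0.83 = 0.0063107
  lubricant degradation: 0.354 × (1 − 0.28) × 0.36 × 0.17 = 0.015599
Odds(shaft misalignment : lubricant degradation) = 0.0063107 / 0.015599 ≈ 0.405.

0.405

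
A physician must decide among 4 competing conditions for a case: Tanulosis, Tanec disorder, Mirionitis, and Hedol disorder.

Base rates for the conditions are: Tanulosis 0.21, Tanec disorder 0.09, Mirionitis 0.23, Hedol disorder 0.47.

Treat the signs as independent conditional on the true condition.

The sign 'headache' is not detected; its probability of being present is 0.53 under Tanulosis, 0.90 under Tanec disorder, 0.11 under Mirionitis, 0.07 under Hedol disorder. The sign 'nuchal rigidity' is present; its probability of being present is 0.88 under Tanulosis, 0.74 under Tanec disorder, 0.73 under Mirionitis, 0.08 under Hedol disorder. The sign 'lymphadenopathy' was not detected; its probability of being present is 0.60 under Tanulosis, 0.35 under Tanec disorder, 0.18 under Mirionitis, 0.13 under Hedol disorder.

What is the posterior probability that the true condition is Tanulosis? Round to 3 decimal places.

0.181

By Bayes' rule with conditional independence, the unnormalized weight for each hypothesis is prior × ∏ likelihoods (using 1 − P(present | H) for each absent sign):
  Tanulosis: 0.21 × (1 − 0.53) × 0.88 × (1 − 0.60) = 0.034742
  Tanec disorder: 0.09 × (1 − 0.90) × 0.74 × (1 − 0.35) = 0.004329
  Mirionitis: 0.23 × (1 − 0.11) × 0.73 × (1 − 0.18) = 0.12253
  Hedol disorder: 0.47 × (1 − 0.07) × 0.08 × (1 − 0.13) = 0.030422
Normalizing constant Z = 0.034742 + 0.004329 + 0.12253 + 0.030422 = 0.19203.
P(Tanulosis | evidence) = 0.034742 / 0.19203 ≈ 0.181.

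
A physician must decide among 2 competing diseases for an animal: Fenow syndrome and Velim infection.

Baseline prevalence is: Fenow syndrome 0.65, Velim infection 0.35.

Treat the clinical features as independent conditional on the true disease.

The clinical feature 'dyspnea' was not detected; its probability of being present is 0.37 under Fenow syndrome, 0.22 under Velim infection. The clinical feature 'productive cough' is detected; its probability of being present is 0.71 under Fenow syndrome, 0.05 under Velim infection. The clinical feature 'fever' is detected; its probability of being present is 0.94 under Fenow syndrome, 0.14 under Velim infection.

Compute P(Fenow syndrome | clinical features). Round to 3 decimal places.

0.993

By Bayes' rule with conditional independence, the unnormalized weight for each hypothesis is prior × ∏ likelihoods (using 1 − P(present | H) for each absent clinical feature):
  Fenow syndrome: 0.65 × (1 − 0.37) × 0.71 × 0.94 = 0.2733
  Velim infection: 0.35 × (1 − 0.22) × 0.05 × 0.14 = 0.001911
The unnormalized weights sum to 0.27521.
P(Fenow syndrome | evidence) = 0.2733 / 0.27521 ≈ 0.993.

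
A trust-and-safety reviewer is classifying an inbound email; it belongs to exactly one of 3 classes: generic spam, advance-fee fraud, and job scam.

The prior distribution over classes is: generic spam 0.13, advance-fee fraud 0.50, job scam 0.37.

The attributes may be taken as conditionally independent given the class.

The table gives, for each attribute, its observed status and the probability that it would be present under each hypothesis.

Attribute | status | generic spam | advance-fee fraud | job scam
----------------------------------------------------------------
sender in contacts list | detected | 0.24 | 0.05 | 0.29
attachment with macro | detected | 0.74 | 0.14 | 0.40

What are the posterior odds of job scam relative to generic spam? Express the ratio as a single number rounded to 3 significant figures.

The normalizing constant cancels in an odds ratio, so compute prior × likelihood for the two hypotheses only:
  job scam: 0.37 × 0.29 × 0.40 = 0.04292
  generic spam: 0.13 × 0.24 × 0.74 = 0.023088
Posterior odds = 0.04292 / 0.023088 ≈ 1.86.

1.86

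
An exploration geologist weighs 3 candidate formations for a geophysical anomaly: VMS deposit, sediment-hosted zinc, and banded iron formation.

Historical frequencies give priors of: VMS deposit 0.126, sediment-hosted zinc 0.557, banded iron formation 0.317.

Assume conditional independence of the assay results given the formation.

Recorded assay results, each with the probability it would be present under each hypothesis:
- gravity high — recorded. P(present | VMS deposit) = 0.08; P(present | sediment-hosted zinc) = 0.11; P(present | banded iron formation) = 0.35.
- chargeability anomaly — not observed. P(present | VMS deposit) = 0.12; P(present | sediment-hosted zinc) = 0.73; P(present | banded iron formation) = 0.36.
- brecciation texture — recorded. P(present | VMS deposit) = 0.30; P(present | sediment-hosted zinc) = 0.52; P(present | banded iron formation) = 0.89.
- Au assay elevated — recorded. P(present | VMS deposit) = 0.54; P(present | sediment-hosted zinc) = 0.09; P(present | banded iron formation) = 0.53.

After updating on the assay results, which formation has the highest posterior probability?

For each hypothesis, the unnormalized posterior weight is prior × product of the assay result likelihoods (using 1 − P(present | H) for each absent assay result):
  VMS deposit: 0.126 × 0.08 × (1 − 0.12) × 0.30 × 0.54 = 0.001437
  sediment-hosted zinc: 0.557 × 0.11 × (1 − 0.73) × 0.52 × 0.09 = 0.00077421
  banded iron formation: 0.317 × 0.35 × (1 − 0.36) × 0.89 × 0.53 = 0.033494
Marginal likelihood of the evidence = 0.035706.
P(VMS deposit | evidence) ≈ 0.001437 / 0.035706 ≈ 0.040
P(sediment-hosted zinc | evidence) ≈ 0.00077421 / 0.035706 ≈ 0.022
P(banded iron formation | evidence) ≈ 0.033494 / 0.035706 ≈ 0.938
The largest is 0.938, so banded iron formation is most probable.

banded iron formation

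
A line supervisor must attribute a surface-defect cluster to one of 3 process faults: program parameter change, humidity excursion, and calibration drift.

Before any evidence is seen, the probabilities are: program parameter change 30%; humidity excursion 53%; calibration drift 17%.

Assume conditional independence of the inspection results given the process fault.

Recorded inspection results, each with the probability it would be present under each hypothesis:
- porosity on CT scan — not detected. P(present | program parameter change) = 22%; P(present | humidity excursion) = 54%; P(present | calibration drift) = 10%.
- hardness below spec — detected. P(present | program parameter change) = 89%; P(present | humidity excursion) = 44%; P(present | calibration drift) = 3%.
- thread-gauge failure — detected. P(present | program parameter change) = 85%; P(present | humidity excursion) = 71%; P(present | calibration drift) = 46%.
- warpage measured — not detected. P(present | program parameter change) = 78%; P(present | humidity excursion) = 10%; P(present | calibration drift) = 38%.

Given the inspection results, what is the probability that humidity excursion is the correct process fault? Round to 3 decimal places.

0.630

Multiply each prior by the joint likelihood of the inspection result pattern (using 1 − P(present | H) for each absent inspection result):
  program parameter change: 0.30 × (1 − 0.22) × 0.89 × 0.85 × (1 − 0.78) = 0.038945
  humidity excursion: 0.53 × (1 − 0.54) × 0.44 × 0.71 × (1 − 0.10) = 0.068547
  calibration drift: 0.17 × (1 − 0.10) × 0.03 × 0.46 × (1 − 0.38) = 0.0013091
The unnormalized weights sum to 0.1088.
P(humidity excursion | evidence) = 0.068547 / 0.1088 ≈ 0.630.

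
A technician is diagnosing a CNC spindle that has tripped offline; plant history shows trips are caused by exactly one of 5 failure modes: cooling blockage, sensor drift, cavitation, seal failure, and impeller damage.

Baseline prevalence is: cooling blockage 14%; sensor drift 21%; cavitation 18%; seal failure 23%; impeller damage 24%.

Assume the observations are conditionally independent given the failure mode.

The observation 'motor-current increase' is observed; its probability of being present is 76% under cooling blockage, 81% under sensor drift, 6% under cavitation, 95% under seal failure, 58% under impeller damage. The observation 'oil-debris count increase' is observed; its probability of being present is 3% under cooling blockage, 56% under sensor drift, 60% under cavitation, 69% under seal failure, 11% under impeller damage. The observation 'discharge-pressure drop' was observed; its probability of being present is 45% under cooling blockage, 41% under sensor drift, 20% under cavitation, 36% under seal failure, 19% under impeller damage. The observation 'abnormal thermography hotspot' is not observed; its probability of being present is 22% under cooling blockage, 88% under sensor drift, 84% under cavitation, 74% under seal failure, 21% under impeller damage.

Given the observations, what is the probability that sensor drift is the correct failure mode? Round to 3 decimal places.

Multiply each prior by the joint likelihood of the evidence pattern (using 1 − P(present | H) for each absent observation):
  cooling blockage: 0.14 × 0.76 × 0.03 × 0.45 × (1 − 0.22) = 0.0011204
  sensor drift: 0.21 × 0.81 × 0.56 × 0.41 × (1 − 0.88) = 0.0046866
  cavitation: 0.18 × 0.06 × 0.60 × 0.20 × (1 − 0.84) = 0.00020736
  seal failure: 0.23 × 0.95 × 0.69 × 0.36 × (1 − 0.74) = 0.014112
  impeller damage: 0.24 × 0.58 × 0.11 × 0.19 × (1 − 0.21) = 0.0022983
The unnormalized weights sum to 0.022424.
P(sensor drift | evidence) = 0.0046866 / 0.022424 ≈ 0.209.

0.209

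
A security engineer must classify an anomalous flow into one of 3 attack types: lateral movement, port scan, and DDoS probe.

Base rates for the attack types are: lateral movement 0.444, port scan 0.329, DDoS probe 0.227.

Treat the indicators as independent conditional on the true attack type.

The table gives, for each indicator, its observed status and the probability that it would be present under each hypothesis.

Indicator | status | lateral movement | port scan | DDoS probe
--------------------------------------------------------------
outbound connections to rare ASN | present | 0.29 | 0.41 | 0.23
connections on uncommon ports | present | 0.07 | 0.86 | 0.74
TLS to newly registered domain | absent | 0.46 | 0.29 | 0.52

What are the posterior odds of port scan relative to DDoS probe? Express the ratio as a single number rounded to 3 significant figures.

4.44

Posterior odds equal prior odds times the likelihood ratio; only the two competing hypotheses matter (using 1 − P(present | H) for each absent indicator).
  port scan: 0.329 × 0.41 × 0.86 × (1 − 0.29) = 0.082364
  DDoS probe: 0.227 × 0.23 × 0.74 × (1 − 0.52) = 0.018545
Odds(port scan : DDoS probe) = 0.082364 / 0.018545 ≈ 4.44.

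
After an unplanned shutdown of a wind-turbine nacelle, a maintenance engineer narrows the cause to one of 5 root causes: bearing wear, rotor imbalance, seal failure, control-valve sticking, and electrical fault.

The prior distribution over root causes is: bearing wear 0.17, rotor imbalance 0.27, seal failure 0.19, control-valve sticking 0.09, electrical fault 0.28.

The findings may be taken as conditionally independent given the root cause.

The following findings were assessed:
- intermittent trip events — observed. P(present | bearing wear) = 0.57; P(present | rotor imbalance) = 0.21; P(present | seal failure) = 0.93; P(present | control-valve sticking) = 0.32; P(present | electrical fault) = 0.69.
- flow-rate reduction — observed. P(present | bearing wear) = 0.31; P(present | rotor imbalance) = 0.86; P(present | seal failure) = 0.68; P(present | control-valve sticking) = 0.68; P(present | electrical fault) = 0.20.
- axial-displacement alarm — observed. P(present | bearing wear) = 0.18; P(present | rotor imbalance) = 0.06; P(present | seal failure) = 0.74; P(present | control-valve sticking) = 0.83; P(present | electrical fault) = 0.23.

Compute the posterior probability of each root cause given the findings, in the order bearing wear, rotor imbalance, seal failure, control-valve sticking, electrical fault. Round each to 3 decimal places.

By Bayes' rule with conditional independence, the unnormalized weight for each hypothesis is prior × ∏ likelihoods:
  bearing wear: 0.17 × 0.57 × 0.31 × 0.18 = 0.005407
  rotor imbalance: 0.27 × 0.21 × 0.86 × 0.06 = 0.0029257
  seal failure: 0.19 × 0.93 × 0.68 × 0.74 = 0.088915
  control-valve sticking: 0.09 × 0.32 × 0.68 × 0.83 = 0.016255
  electrical fault: 0.28 × 0.69 × 0.20 × 0.23 = 0.0088872
Marginal likelihood of the evidence = 0.12239.
P(bearing wear | evidence) = 0.005407 / 0.12239 ≈ 0.044
P(rotor imbalance | evidence) = 0.0029257 / 0.12239 ≈ 0.024
P(seal failure | evidence) = 0.088915 / 0.12239 ≈ 0.726
P(control-valve sticking | evidence) = 0.016255 / 0.12239 ≈ 0.133
P(electrical fault | evidence) = 0.0088872 / 0.12239 ≈ 0.073

0.044, 0.024, 0.726, 0.133, 0.073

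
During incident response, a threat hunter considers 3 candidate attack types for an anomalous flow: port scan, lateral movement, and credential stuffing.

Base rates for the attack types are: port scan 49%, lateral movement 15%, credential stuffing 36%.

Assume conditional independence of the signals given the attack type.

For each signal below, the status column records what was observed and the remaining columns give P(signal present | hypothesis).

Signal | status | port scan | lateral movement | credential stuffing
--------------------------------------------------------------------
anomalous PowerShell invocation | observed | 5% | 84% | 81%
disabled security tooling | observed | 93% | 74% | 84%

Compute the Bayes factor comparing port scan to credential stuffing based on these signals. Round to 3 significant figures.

0.0683

Joint likelihood of the signal pattern under each hypothesis:
  port scan: 0.05 × 0.93 = 0.0465
  credential stuffing: 0.81 × 0.84 = 0.6804
Bayes factor = 0.0465 / 0.6804 ≈ 0.0683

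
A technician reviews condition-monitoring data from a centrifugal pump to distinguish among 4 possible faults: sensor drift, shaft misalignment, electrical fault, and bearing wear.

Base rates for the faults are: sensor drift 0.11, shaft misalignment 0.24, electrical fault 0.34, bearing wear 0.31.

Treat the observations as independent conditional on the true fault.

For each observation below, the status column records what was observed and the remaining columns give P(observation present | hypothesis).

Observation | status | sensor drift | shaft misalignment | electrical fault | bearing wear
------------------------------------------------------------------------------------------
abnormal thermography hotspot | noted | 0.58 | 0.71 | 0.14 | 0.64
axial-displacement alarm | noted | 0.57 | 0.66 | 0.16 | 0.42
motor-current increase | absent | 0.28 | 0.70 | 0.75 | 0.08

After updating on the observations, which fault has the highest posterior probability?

Multiply each prior by the joint likelihood of the evidence pattern (using 1 − P(present | H) for each absent observation):
  sensor drift: 0.11 × 0.58 × 0.57 × (1 − 0.28) = 0.026184
  shaft misalignment: 0.24 × 0.71 × 0.66 × (1 − 0.70) = 0.033739
  electrical fault: 0.34 × 0.14 × 0.16 × (1 − 0.75) = 0.001904
  bearing wear: 0.31 × 0.64 × 0.42 × (1 − 0.08) = 0.076662
The unnormalized weights sum to 0.13849.
P(sensor drift | evidence) ≈ 0.026184 / 0.13849 ≈ 0.189
P(shaft misalignment | evidence) ≈ 0.033739 / 0.13849 ≈ 0.244
P(electrical fault | evidence) ≈ 0.001904 / 0.13849 ≈ 0.014
P(bearing wear | evidence) ≈ 0.076662 / 0.13849 ≈ 0.554
The largest is 0.554, so bearing wear is most probable.

bearing wear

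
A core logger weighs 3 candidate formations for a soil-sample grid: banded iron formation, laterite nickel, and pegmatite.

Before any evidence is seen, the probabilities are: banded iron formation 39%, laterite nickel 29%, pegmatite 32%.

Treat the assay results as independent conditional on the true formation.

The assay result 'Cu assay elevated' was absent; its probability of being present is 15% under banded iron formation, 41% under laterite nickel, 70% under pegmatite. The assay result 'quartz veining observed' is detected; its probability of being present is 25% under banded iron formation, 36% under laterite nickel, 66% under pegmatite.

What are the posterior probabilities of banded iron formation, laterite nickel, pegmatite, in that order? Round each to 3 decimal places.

For each hypothesis, the unnormalized posterior weight is prior × product of the assay result likelihoods (using 1 − P(present | H) for each absent assay result):
  banded iron formation: 0.39 × (1 − 0.15) × 0.25 = 0.082875
  laterite nickel: 0.29 × (1 − 0.41) × 0.36 = 0.061596
  pegmatite: 0.32 × (1 − 0.70) × 0.66 = 0.06336
Normalizing constant Z = 0.082875 + 0.061596 + 0.06336 = 0.20783.
P(banded iron formation | evidence) = 0.082875 / 0.20783 ≈ 0.399
P(laterite nickel | evidence) = 0.061596 / 0.20783 ≈ 0.296
P(pegmatite | evidence) = 0.06336 / 0.20783 ≈ 0.305

0.399, 0.296, 0.305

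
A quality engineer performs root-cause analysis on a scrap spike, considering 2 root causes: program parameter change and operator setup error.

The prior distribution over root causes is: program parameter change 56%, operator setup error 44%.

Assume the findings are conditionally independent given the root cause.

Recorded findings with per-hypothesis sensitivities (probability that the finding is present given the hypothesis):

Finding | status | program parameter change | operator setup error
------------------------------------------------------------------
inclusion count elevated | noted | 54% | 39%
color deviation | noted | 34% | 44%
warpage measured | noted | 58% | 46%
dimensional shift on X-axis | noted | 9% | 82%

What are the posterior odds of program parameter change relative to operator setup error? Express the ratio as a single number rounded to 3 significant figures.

0.188

Posterior odds equal prior odds times the likelihood ratio; only the two competing hypotheses matter.
  program parameter change: 0.56 × 0.54 × 0.34 × 0.58 × 0.09 = 0.005367
  operator setup error: 0.44 × 0.39 × 0.44 × 0.46 × 0.82 = 0.02848
Posterior odds = 0.005367 / 0.02848 ≈ 0.188.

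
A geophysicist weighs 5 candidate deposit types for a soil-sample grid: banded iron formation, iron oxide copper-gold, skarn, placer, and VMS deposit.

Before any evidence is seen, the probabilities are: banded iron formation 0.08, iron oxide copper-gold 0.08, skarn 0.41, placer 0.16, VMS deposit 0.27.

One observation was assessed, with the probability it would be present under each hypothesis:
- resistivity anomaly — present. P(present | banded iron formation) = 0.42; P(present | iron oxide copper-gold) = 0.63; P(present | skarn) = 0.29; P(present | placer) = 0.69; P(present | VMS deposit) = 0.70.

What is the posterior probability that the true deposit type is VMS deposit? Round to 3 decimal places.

By Bayes' rule, the unnormalized weight for each hypothesis is prior × likelihood:
  banded iron formation: 0.08 × 0.42 = 0.0336
  iron oxide copper-gold: 0.08 × 0.63 = 0.0504
  skarn: 0.41 × 0.29 = 0.1189
  placer: 0.16 × 0.69 = 0.1104
  VMS deposit: 0.27 × 0.70 = 0.189
The unnormalized weights sum to 0.5023.
P(VMS deposit | evidence) = 0.189 / 0.5023 ≈ 0.376.

0.376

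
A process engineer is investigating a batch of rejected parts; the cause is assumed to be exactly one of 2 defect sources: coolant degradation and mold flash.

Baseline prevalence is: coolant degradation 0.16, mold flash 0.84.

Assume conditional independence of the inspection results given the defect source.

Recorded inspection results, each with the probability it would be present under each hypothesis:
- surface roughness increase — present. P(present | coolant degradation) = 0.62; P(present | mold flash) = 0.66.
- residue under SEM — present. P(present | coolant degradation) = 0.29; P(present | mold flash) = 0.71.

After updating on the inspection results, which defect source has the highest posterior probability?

For each hypothesis, the unnormalized posterior weight is prior × product of the inspection result likelihoods:
  coolant degradation: 0.16 × 0.62 × 0.29 = 0.028768
  mold flash: 0.84 × 0.66 × 0.71 = 0.39362
Marginal likelihood of the evidence = 0.42239.
P(coolant degradation | evidence) ≈ 0.028768 / 0.42239 ≈ 0.068
P(mold flash | evidence) ≈ 0.39362 / 0.42239 ≈ 0.932
The largest is 0.932, so mold flash is most probable.

mold flash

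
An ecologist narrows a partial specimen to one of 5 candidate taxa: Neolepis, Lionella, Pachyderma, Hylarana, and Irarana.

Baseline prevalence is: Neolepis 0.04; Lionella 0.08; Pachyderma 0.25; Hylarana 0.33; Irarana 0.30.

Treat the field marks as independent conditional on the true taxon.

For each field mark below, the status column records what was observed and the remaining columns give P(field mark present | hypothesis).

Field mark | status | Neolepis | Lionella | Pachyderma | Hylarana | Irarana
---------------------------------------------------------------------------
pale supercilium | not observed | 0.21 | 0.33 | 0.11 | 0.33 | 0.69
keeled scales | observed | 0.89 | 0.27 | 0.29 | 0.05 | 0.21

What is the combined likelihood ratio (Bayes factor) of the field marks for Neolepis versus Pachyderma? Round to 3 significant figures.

2.72

Take the product of per-field mark likelihoods under each hypothesis (using 1 − P(present | H) for each absent field mark), then divide.
  Neolepis: (1 − 0.21) × 0.89 = 0.7031
  Pachyderma: (1 − 0.11) × 0.29 = 0.2581
Bayes factor = 0.7031 / 0.2581 ≈ 2.72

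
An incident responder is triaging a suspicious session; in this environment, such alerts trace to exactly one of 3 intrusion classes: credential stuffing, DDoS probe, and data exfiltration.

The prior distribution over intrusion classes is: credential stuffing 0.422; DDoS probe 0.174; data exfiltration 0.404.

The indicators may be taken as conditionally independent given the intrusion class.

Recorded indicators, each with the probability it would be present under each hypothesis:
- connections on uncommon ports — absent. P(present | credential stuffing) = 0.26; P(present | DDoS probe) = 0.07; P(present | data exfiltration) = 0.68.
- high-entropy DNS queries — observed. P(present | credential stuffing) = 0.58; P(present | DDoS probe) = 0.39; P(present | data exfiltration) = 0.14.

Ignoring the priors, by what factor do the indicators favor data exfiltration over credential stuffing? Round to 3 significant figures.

0.104

Take the product of per-indicator likelihoods under each hypothesis (using 1 − P(present | H) for each absent indicator), then divide.
  data exfiltration: (1 − 0.68) × 0.14 = 0.0448
  credential stuffing: (1 − 0.26) × 0.58 = 0.4292
Bayes factor = 0.0448 / 0.4292 ≈ 0.104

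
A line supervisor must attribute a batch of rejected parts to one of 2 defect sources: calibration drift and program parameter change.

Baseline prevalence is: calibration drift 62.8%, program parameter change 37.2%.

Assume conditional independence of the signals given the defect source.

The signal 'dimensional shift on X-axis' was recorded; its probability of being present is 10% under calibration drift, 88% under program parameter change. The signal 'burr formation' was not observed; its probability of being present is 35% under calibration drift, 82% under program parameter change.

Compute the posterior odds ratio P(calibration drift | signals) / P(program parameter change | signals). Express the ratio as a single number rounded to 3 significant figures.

Unnormalized posterior weight (prior times the signal likelihoods) for each of the two hypotheses (using 1 − P(present | H) for each absent signal):
  calibration drift: 0.628 × 0.10 × (1 − 0.35) = 0.04082
  program parameter change: 0.372 × 0.88 × (1 − 0.82) = 0.058925
Posterior odds = 0.04082 / 0.058925 ≈ 0.693.

0.693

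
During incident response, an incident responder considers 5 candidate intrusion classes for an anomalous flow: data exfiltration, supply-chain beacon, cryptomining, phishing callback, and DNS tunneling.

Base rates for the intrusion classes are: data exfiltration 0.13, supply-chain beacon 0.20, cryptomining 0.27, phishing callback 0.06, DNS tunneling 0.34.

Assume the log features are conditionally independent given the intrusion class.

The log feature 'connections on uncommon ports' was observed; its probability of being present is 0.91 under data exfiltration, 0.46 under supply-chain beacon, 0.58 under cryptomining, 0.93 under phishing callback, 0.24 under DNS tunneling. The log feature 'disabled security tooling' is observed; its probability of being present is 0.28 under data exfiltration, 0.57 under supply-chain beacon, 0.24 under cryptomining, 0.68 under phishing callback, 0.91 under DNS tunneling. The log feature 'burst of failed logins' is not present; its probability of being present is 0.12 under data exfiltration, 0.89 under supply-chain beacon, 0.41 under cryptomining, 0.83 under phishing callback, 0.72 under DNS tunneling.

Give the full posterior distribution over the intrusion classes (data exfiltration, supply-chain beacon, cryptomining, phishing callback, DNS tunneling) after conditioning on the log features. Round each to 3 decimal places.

Multiply each prior by the joint likelihood of the log feature pattern (using 1 − P(present | H) for each absent log feature):
  data exfiltration: 0.13 × 0.91 × 0.28 × (1 − 0.12) = 0.029149
  supply-chain beacon: 0.20 × 0.46 × 0.57 × (1 − 0.89) = 0.0057684
  cryptomining: 0.27 × 0.58 × 0.24 × (1 − 0.41) = 0.022175
  phishing callback: 0.06 × 0.93 × 0.68 × (1 − 0.83) = 0.0064505
  DNS tunneling: 0.34 × 0.24 × 0.91 × (1 − 0.72) = 0.020792
Normalizing constant Z = 0.029149 + 0.0057684 + 0.022175 + 0.0064505 + 0.020792 = 0.084334.
P(data exfiltration | evidence) = 0.029149 / 0.084334 ≈ 0.346
P(supply-chain beacon | evidence) = 0.0057684 / 0.084334 ≈ 0.068
P(cryptomining | evidence) = 0.022175 / 0.084334 ≈ 0.263
P(phishing callback | evidence) = 0.0064505 / 0.084334 ≈ 0.076
P(DNS tunneling | evidence) = 0.020792 / 0.084334 ≈ 0.247

0.346, 0.068, 0.263, 0.076, 0.247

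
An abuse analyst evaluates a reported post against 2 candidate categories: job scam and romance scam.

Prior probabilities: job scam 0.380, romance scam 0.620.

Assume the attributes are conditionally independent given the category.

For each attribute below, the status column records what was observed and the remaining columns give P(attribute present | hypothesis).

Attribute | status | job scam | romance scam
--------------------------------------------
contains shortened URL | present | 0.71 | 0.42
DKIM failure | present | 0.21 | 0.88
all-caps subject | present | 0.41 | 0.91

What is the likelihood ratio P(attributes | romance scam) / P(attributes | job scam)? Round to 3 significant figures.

The Bayes factor is the ratio of the joint likelihoods of the attribute pattern under the two hypotheses.
  romance scam: 0.42 × 0.88 × 0.91 = 0.33634
  job scam: 0.71 × 0.21 × 0.41 = 0.061131
Bayes factor = 0.33634 / 0.061131 ≈ 5.50

5.50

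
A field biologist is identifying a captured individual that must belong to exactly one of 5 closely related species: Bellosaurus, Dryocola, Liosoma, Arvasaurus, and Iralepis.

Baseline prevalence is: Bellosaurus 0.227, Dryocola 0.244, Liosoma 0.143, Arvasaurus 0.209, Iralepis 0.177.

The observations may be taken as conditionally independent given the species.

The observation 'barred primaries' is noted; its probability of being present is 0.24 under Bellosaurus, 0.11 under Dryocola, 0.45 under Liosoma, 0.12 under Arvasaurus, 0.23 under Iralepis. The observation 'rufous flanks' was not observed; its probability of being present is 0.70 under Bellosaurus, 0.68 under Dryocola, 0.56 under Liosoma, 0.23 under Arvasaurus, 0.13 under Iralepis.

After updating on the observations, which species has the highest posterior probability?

By Bayes' rule with conditional independence, the unnormalized weight for each hypothesis is prior × ∏ likelihoods (using 1 − P(present | H) for each absent observation):
  Bellosaurus: 0.227 × 0.24 × (1 − 0.70) = 0.016344
  Dryocola: 0.244 × 0.11 × (1 − 0.68) = 0.0085888
  Liosoma: 0.143 × 0.45 × (1 − 0.56) = 0.028314
  Arvasaurus: 0.209 × 0.12 × (1 − 0.23) = 0.019312
  Iralepis: 0.177 × 0.23 × (1 − 0.13) = 0.035418
Marginal likelihood of the evidence = 0.10798.
P(Bellosaurus | evidence) ≈ 0.016344 / 0.10798 ≈ 0.151
P(Dryocola | evidence) ≈ 0.0085888 / 0.10798 ≈ 0.080
P(Liosoma | evidence) ≈ 0.028314 / 0.10798 ≈ 0.262
P(Arvasaurus | evidence) ≈ 0.019312 / 0.10798 ≈ 0.179
P(Iralepis | evidence) ≈ 0.035418 / 0.10798 ≈ 0.328
The largest is 0.328, so Iralepis is most probable.

Iralepis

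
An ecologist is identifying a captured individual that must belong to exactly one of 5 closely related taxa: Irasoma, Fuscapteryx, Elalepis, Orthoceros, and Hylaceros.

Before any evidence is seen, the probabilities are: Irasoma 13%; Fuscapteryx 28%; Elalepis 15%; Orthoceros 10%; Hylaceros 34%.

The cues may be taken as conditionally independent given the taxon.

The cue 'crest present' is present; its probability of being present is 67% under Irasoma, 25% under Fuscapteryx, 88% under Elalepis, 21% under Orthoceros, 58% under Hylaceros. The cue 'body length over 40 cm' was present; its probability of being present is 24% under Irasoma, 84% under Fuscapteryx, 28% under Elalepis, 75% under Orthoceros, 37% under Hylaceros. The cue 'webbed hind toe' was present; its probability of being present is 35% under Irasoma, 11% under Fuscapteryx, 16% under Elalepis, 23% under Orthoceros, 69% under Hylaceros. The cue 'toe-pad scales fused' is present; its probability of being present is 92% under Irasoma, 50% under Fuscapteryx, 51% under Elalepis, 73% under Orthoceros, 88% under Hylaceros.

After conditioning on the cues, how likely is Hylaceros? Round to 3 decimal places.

0.739

For each hypothesis, the unnormalized posterior weight is prior × product of the cue likelihoods:
  Irasoma: 0.13 × 0.67 × 0.24 × 0.35 × 0.92 = 0.0067311
  Fuscapteryx: 0.28 × 0.25 × 0.84 × 0.11 × 0.50 = 0.003234
  Elalepis: 0.15 × 0.88 × 0.28 × 0.16 × 0.51 = 0.0030159
  Orthoceros: 0.10 × 0.21 × 0.75 × 0.23 × 0.73 = 0.0026444
  Hylaceros: 0.34 × 0.58 × 0.37 × 0.69 × 0.88 = 0.044304
Normalizing constant Z = 0.0067311 + 0.003234 + 0.0030159 + 0.0026444 + 0.044304 = 0.059929.
P(Hylaceros | evidence) = 0.044304 / 0.059929 ≈ 0.739.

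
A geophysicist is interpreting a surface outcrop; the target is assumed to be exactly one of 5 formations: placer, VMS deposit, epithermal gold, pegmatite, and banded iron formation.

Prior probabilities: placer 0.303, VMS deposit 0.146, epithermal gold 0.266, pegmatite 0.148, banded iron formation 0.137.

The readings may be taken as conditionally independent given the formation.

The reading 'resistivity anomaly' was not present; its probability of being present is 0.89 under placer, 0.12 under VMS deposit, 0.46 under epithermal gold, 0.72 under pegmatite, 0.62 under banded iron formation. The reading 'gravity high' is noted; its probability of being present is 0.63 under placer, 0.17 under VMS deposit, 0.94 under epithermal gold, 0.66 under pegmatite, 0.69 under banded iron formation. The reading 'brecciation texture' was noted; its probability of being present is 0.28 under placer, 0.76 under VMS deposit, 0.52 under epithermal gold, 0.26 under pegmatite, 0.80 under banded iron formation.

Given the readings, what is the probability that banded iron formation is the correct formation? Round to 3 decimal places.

0.224

For each hypothesis, the unnormalized posterior weight is prior × product of the reading likelihoods (using 1 − P(present | H) for each absent reading):
  placer: 0.303 × (1 − 0.89) × 0.63 × 0.28 = 0.0058794
  VMS deposit: 0.146 × (1 − 0.12) × 0.17 × 0.76 = 0.0166
  epithermal gold: 0.266 × (1 − 0.46) × 0.94 × 0.52 = 0.070211
  pegmatite: 0.148 × (1 − 0.72) × 0.66 × 0.26 = 0.0071111
  banded iron formation: 0.137 × (1 − 0.62) × 0.69 × 0.80 = 0.028737
Normalizing constant Z = 0.0058794 + 0.0166 + 0.070211 + 0.0071111 + 0.028737 = 0.12854.
P(banded iron formation | evidence) = 0.028737 / 0.12854 ≈ 0.224.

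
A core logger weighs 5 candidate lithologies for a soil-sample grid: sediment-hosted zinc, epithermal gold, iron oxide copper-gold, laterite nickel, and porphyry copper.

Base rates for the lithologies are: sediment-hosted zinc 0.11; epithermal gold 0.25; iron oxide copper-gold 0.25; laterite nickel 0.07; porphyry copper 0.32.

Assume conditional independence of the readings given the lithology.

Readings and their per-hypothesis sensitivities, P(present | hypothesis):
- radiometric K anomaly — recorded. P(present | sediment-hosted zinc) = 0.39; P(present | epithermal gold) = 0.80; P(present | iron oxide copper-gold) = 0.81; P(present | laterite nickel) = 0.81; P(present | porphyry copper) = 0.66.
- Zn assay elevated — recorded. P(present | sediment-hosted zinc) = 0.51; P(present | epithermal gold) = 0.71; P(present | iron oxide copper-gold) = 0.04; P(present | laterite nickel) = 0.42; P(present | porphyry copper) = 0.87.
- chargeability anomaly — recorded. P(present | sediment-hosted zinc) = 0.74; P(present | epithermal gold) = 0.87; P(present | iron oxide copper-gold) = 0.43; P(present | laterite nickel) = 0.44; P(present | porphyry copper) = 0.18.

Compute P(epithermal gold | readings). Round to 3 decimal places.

0.661

Multiply each prior by the joint likelihood of the reading pattern:
  sediment-hosted zinc: 0.11 × 0.39 × 0.51 × 0.74 = 0.01619
  epithermal gold: 0.25 × 0.80 × 0.71 × 0.87 = 0.12354
  iron oxide copper-gold: 0.25 × 0.81 × 0.04 × 0.43 = 0.003483
  laterite nickel: 0.07 × 0.81 × 0.42 × 0.44 = 0.010478
  porphyry copper: 0.32 × 0.66 × 0.87 × 0.18 = 0.033074
Marginal likelihood of the evidence = 0.18677.
P(epithermal gold | evidence) = 0.12354 / 0.18677 ≈ 0.661.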